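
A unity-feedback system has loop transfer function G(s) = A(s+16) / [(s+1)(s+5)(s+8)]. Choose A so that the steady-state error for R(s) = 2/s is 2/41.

100

G(s) has no factors of s in the denominator, so the system is type 0.
K_p = lim_{s→0} G(s) = A·16 / (1·5·8) = 0.4·A.
e_ss = 2/(1 + K_p) = 2/41 ⇒ 1 + 0.4·A = 41 ⇒ A = 100.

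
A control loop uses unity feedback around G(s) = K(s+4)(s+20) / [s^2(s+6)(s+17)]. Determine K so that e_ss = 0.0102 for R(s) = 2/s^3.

Two free integrators in G(s): this is a type 2 system.
K_a = lim_{s→0} s^2·G(s) = K·4·20 / (6·17) = (40/51)·K.
e_ss = 2/K_a = 0.0102 ⇒ K_a = 10000/51 ⇒ K = (10000/51)/(40/51) = 250.

250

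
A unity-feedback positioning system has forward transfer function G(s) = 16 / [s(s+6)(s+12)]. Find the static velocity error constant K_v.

The open loop has one pole at the origin → type 1 system.
K_v = lim_{s→0} s·G(s) = 16 / (6·12) = 2/9.

2/9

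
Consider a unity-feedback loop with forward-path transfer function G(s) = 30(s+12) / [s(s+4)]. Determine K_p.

K_p = lim_{s→0} G(s); with 1 pole at the origin the limit diverges, so K_p = ∞.

infinity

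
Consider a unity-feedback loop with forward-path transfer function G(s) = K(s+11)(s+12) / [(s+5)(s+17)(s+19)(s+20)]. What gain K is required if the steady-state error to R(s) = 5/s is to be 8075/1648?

G(s) has no factors of s in the denominator, so the system is type 0.
K_p = lim_{s→0} G(s) = K·11·12 / (5·17·19·20) = (33/8075)·K.
e_ss = 5/(1 + K_p) = 8075/1648 ⇒ 1 + (33/8075)·K = 1648/1615 ⇒ K = 5.

5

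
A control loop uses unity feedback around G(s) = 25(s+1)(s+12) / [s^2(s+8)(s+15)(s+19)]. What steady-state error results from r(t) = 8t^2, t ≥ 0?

121.6

G(s) has two factors of s in the denominator, so the system is type 2.
K_a = lim_{s→0} s^2·G(s) = 25·1·12 / (8·15·19) = 5/38.
r(t) = 8t^2 gives R(s) = 16/s^3.
e_ss = 16/K_a = 16/(5/38) = 121.6.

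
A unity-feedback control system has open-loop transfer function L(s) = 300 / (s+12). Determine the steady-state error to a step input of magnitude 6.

3/13

No free integrators in L(s): this is a type 0 system.
K_p = lim_{s→0} L(s) = 300 / (12) = 25.
e_ss = 6/(1 + K_p) = 6/26 = 3/13.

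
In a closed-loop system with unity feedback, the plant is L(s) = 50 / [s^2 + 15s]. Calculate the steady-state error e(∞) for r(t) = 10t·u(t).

Factoring s from the denominator leaves a polynomial with constant term 15, so the system is type 1.
K_v = lim_{s→0} s·L(s) = 50 / 15 = 10/3.
e_ss = 10/K_v = 10/(10/3) = 3.

3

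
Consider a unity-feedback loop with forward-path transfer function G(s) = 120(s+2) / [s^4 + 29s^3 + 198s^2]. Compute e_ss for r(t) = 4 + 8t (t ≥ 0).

0

Factoring s^2 from the denominator leaves a polynomial with constant term 198, so the system is type 2. By superposition:
  • 4: tracked with zero error.
  • 8t: tracked with zero error.
Total e_ss = 0.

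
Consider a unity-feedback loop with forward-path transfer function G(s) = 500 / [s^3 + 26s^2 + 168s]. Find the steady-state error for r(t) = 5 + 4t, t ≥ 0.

1.344

Factoring s from the denominator leaves a polynomial with constant term 168, so the system is type 1. By superposition:
  • 5: tracked with zero error.
  • 4t: e_ss = 4/K_v with K_v=125/42 → 1.344.
Total e_ss = 1.344.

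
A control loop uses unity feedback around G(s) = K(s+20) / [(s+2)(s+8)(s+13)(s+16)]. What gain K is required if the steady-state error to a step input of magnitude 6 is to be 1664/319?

25

G(s) has no factors of s in the denominator, so the system is type 0.
K_p = lim_{s→0} G(s) = K·20 / (2·8·13·16) = (5/832)·K.
e_ss = 6/(1 + K_p) = 1664/319 ⇒ 1 + (5/832)·K = 957/832 ⇒ K = 25.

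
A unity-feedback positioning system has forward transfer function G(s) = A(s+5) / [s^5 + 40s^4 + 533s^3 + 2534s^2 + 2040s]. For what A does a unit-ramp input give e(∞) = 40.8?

Factoring s from the denominator leaves a polynomial with constant term 2040, so the system is type 1.
K_v = lim_{s→0} s·G(s) = A·5 / 2040 = (1/408)·A.
e_ss = 1/K_v = 40.8 ⇒ K_v = 5/204 ⇒ A = (5/204)/(1/408) = 10.

10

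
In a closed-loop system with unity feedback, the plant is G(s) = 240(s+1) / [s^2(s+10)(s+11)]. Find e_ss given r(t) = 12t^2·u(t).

Two free integrators in G(s): this is a type 2 system.
K_a = lim_{s→0} s^2·G(s) = 240·1 / (10·11) = 24/11.
r(t) = 12t^2 gives R(s) = 24/s^3.
e_ss = 24/K_a = 24/(24/11) = 11.

11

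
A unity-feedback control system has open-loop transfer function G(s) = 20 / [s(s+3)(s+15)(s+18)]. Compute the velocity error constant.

2/81

G(s) has one factor of s in the denominator, so the system is type 1.
K_v = lim_{s→0} s·G(s) = 20 / (3·15·18) = 2/81.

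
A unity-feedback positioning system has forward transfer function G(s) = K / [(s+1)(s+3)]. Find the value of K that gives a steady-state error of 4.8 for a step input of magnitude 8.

No free integrators in G(s): this is a type 0 system.
K_p = lim_{s→0} G(s) = K / (1·3) = (1/3)·K.
e_ss = 8/(1 + K_p) = 4.8 ⇒ 1 + (1/3)·K = 5/3 ⇒ K = 2.

2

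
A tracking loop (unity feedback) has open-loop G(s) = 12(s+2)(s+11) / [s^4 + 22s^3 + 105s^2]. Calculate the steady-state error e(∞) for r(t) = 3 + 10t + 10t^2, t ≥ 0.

175/22

Lowest-order denominator term is 105s^2, so the open loop has 2 poles at the origin → type 2 system. Treating each term separately:
  • 3: tracked with zero error.
  • 10t: tracked with zero error.
  • 10t^2: e_ss = 20/K_a with K_a=88/35 → 175/22.
Total e_ss = 175/22.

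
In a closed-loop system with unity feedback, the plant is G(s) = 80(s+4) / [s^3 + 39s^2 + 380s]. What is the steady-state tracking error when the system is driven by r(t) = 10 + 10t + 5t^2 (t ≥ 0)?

infinity

The denominator has no term below 380s — 1 pole at s=0, type 1. Treating each term separately:
  • 10: tracked with zero error.
  • 10t: e_ss = 10/K_v with K_v=16/19 → 11.875.
  • 5t^2: a type-1 system cannot track it, e_ss → ∞.
The unbounded component dominates.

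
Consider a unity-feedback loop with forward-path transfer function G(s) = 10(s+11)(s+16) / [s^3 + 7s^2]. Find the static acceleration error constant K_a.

1760/7

Factoring s^2 from the denominator leaves a polynomial with constant term 7, so the system is type 2.
K_a = lim_{s→0} s^2·G(s) = 10·11·16 / 7 = 1760/7.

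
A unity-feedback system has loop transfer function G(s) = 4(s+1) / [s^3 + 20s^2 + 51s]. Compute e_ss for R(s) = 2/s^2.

25.5

The denominator has no term below 51s — 1 pole at s=0, type 1.
K_v = lim_{s→0} s·G(s) = 4·1 / 51 = 4/51.
e_ss = 2/K_v = 2/(4/51) = 25.5.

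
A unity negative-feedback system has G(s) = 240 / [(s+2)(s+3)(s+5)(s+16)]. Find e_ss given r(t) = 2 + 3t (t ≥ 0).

infinity

System type = 0 (no poles at s=0). Taking each input component in turn:
  • 2: e_ss = 2/(1+K_p) with K_p=0.5 → 4/3.
  • 3t: a type-0 system cannot track it, e_ss → ∞.
The unbounded component dominates.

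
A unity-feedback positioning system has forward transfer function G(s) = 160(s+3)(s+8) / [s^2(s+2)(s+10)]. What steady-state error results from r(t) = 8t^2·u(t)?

1/12

The open loop has two poles at the origin → type 2 system.
K_a = lim_{s→0} s^2·G(s) = 160·3·8 / (2·10) = 192.
r(t) = 8t^2 gives R(s) = 16/s^3.
e_ss = 16/K_a = 16/192 = 1/12.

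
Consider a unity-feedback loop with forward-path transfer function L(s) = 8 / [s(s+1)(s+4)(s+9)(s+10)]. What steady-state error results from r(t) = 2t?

L(s) has one factor of s in the denominator, so the system is type 1.
K_v = lim_{s→0} s·L(s) = 8 / (1·4·9·10) = 1/45.
e_ss = 2/K_v = 2/(1/45) = 90.

90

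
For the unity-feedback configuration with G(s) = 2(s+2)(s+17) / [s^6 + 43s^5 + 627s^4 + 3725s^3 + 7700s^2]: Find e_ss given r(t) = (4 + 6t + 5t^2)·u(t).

Lowest-order denominator term is 7700s^2, so the open loop has 2 poles at the origin → type 2 system. By superposition:
  • 4: tracked with zero error.
  • 6t: tracked with zero error.
  • 5t^2: e_ss = 10/K_a with K_a=17/1925 → 19250/17.
Total e_ss = 19250/17.

19250/17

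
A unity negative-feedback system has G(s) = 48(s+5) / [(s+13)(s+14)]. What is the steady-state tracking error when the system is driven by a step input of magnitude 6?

No free integrators in G(s): this is a type 0 system.
K_p = lim_{s→0} G(s) = 48·5 / (13·14) = 120/91.
e_ss = 6/(1 + K_p) = 6/(211/91) = 546/211.

546/211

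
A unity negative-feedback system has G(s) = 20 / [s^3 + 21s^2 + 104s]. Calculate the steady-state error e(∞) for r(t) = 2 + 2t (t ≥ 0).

10.4

Factoring s from the denominator leaves a polynomial with constant term 104, so the system is type 1. Taking each input component in turn:
  • 2: tracked with zero error.
  • 2t: e_ss = 2/K_v with K_v=5/26 → 10.4.
Total e_ss = 10.4.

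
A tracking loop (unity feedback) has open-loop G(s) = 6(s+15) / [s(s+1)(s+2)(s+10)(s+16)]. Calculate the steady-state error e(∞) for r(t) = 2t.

64/9

System type = 1 (one pole at s=0).
K_v = lim_{s→0} s·G(s) = 6·15 / (1·2·10·16) = 9/32.
e_ss = 2/K_v = 2/(9/32) = 64/9.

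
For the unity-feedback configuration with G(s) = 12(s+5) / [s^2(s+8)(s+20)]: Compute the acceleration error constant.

System type = 2 (two poles at s=0).
K_a = lim_{s→0} s^2·G(s) = 12·5 / (8·20) = 0.375.

0.375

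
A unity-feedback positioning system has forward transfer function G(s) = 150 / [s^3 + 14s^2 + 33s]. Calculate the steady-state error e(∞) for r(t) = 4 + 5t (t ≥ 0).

Lowest-order denominator term is 33s, so the open loop has 1 pole at the origin → type 1 system. Treating each term separately:
  • 4: tracked with zero error.
  • 5t: e_ss = 5/K_v with K_v=50/11 → 1.1.
Total e_ss = 1.1.

1.1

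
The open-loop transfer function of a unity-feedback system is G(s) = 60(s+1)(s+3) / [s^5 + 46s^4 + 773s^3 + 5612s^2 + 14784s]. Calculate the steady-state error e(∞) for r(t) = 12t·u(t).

Factoring s from the denominator leaves a polynomial with constant term 14784, so the system is type 1.
K_v = lim_{s→0} s·G(s) = 60·1·3 / 14784 = 15/1232.
e_ss = 12/K_v = 12/(15/1232) = 985.6.

985.6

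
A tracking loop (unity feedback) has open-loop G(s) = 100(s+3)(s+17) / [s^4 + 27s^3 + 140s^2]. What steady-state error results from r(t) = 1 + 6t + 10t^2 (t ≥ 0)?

Lowest-order denominator term is 140s^2, so the open loop has 2 poles at the origin → type 2 system. By superposition:
  • 1: tracked with zero error.
  • 6t: tracked with zero error.
  • 10t^2: e_ss = 20/K_a with K_a=255/7 → 28/51.
Total e_ss = 28/51.

28/51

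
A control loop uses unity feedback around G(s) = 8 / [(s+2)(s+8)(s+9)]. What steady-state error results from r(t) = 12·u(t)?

No free integrators in G(s): this is a type 0 system.
K_p = lim_{s→0} G(s) = 8 / (2·8·9) = 1/18.
e_ss = 12/(1 + K_p) = 12/(19/18) = 216/19.

216/19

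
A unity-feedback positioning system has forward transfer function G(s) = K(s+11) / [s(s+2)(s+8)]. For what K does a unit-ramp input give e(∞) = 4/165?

60

System type = 1 (one pole at s=0).
K_v = lim_{s→0} s·G(s) = K·11 / (2·8) = 0.6875·K.
e_ss = 1/K_v = 4/165 ⇒ K_v = 41.25 ⇒ K = 41.25/0.6875 = 60.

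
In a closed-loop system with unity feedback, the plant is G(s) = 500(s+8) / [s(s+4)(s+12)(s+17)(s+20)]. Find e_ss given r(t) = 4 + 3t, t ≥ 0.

System type = 1 (one pole at s=0). Treating each term separately:
  • 4: tracked with zero error.
  • 3t: e_ss = 3/K_v with K_v=25/102 → 12.24.
Total e_ss = 12.24.

12.24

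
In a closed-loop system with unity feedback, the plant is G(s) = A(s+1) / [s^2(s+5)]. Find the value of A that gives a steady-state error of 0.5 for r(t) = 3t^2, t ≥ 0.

60

System type = 2 (two poles at s=0).
K_a = lim_{s→0} s^2·G(s) = A·1 / (5) = 0.2·A.
e_ss = 6/K_a = 0.5 ⇒ K_a = 12 ⇒ A = 12/0.2 = 60.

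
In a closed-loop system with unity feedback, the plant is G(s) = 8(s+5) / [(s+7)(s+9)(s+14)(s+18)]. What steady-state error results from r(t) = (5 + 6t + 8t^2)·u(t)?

No free integrators in G(s): this is a type 0 system. Treating each term separately:
  • 5: e_ss = 5/(1+K_p) with K_p=10/3969 → 19845/3979.
  • 6t: a type-0 system cannot track it, e_ss → ∞.
  • 8t^2: a type-0 system cannot track it, e_ss → ∞.
The unbounded component dominates.

infinity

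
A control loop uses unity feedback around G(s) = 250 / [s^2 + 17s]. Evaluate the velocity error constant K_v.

250/17

The denominator has no term below 17s — 1 pole at s=0, type 1.
K_v = lim_{s→0} s·G(s) = 250 / 17 = 250/17.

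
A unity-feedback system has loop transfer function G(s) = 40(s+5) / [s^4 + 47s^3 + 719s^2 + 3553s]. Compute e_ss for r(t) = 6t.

Factoring s from the denominator leaves a polynomial with constant term 3553, so the system is type 1.
K_v = lim_{s→0} s·G(s) = 40·5 / 3553 = 200/3553.
e_ss = 6/K_v = 6/(200/3553) = 106.59.

106.59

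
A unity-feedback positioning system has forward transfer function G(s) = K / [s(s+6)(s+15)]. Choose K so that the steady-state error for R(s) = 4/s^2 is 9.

One free integrator in G(s): this is a type 1 system.
K_v = lim_{s→0} s·G(s) = K / (6·15) = (1/90)·K.
e_ss = 4/K_v = 9 ⇒ K_v = 4/9 ⇒ K = (4/9)/(1/90) = 40.

40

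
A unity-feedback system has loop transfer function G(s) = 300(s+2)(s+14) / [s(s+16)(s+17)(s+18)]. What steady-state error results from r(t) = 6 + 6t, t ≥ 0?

The open loop has one pole at the origin → type 1 system. Treating each term separately:
  • 6: tracked with zero error.
  • 6t: e_ss = 6/K_v with K_v=175/102 → 612/175.
Total e_ss = 612/175.

612/175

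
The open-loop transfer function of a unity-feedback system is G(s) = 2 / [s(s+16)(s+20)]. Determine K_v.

1/160

One free integrator in G(s): this is a type 1 system.
K_v = lim_{s→0} s·G(s) = 2 / (16·20) = 1/160.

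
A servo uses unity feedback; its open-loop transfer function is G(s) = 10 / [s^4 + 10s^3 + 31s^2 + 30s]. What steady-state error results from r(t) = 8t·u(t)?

Lowest-order denominator term is 30s, so the open loop has 1 pole at the origin → type 1 system.
K_v = lim_{s→0} s·G(s) = 10 / 30 = 1/3.
e_ss = 8/K_v = 8/(1/3) = 24.

24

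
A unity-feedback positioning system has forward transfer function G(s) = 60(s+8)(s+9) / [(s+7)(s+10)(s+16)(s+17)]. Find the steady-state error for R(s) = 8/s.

No free integrators in G(s): this is a type 0 system.
K_p = lim_{s→0} G(s) = 60·8·9 / (7·10·16·17) = 27/119.
e_ss = 8/(1 + K_p) = 8/(146/119) = 476/73.

476/73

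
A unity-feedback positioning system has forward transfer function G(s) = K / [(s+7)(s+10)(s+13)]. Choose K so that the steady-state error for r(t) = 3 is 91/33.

The open loop has no poles at the origin → type 0 system.
K_p = lim_{s→0} G(s) = K / (7·10·13) = (1/910)·K.
e_ss = 3/(1 + K_p) = 91/33 ⇒ 1 + (1/910)·K = 99/91 ⇒ K = 80.

80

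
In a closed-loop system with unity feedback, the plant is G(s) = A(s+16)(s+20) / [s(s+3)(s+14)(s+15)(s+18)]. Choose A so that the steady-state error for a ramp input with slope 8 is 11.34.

One free integrator in G(s): this is a type 1 system.
K_v = lim_{s→0} s·G(s) = A·16·20 / (3·14·15·18) = (16/567)·A.
e_ss = 8/K_v = 11.34 ⇒ K_v = 400/567 ⇒ A = (400/567)/(16/567) = 25.

25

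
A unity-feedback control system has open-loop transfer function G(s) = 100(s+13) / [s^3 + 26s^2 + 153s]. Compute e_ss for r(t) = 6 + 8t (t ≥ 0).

Lowest-order denominator term is 153s, so the open loop has 1 pole at the origin → type 1 system. By superposition:
  • 6: tracked with zero error.
  • 8t: e_ss = 8/K_v with K_v=1300/153 → 306/325.
Total e_ss = 306/325.

306/325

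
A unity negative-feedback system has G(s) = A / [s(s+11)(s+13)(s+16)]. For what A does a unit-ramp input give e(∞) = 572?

4

System type = 1 (one pole at s=0).
K_v = lim_{s→0} s·G(s) = A / (11·13·16) = (1/2288)·A.
e_ss = 1/K_v = 572 ⇒ K_v = 1/572 ⇒ A = (1/572)/(1/2288) = 4.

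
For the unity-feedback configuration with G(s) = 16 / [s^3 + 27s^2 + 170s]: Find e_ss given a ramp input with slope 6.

Lowest-order denominator term is 170s, so the open loop has 1 pole at the origin → type 1 system.
K_v = lim_{s→0} s·G(s) = 16 / 170 = 8/85.
e_ss = 6/K_v = 6/(8/85) = 63.75.

63.75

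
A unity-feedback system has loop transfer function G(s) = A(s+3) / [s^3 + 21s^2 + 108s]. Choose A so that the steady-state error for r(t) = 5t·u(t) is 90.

Lowest-order denominator term is 108s, so the open loop has 1 pole at the origin → type 1 system.
K_v = lim_{s→0} s·G(s) = A·3 / 108 = (1/36)·A.
e_ss = 5/K_v = 90 ⇒ K_v = 1/18 ⇒ A = (1/18)/(1/36) = 2.

2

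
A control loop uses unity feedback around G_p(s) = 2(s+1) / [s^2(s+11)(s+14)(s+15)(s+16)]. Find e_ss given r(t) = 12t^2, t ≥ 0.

443520

Two free integrators in G_p(s): this is a type 2 system.
K_a = lim_{s→0} s^2·G_p(s) = 2·1 / (11·14·15·16) = 1/18480.
r(t) = 12t^2 gives R(s) = 24/s^3.
e_ss = 24/K_a = 24/(1/18480) = 443520.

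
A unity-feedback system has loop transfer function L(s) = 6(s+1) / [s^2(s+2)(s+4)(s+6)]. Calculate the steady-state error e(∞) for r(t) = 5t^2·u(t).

The open loop has two poles at the origin → type 2 system.
K_a = lim_{s→0} s^2·L(s) = 6·1 / (2·4·6) = 0.125.
r(t) = 5t^2 gives R(s) = 10/s^3.
e_ss = 10/K_a = 10/0.125 = 80.

80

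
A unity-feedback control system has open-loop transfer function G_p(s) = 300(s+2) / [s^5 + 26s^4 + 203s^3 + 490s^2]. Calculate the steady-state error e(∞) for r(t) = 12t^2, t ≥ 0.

19.6

The denominator has no term below 490s^2 — 2 poles at s=0, type 2.
K_a = lim_{s→0} s^2·G_p(s) = 300·2 / 490 = 60/49.
r(t) = 12t^2 gives R(s) = 24/s^3.
e_ss = 24/K_a = 24/(60/49) = 19.6.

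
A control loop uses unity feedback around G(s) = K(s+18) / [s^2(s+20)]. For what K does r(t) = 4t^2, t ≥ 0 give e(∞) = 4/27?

60

Two free integrators in G(s): this is a type 2 system.
K_a = lim_{s→0} s^2·G(s) = K·18 / (20) = 0.9·K.
e_ss = 8/K_a = 4/27 ⇒ K_a = 54 ⇒ K = 54/0.9 = 60.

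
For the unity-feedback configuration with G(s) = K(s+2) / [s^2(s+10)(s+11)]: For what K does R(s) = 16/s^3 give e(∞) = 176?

The open loop has two poles at the origin → type 2 system.
K_a = lim_{s→0} s^2·G(s) = K·2 / (10·11) = (1/55)·K.
e_ss = 16/K_a = 176 ⇒ K_a = 1/11 ⇒ K = (1/11)/(1/55) = 5.

5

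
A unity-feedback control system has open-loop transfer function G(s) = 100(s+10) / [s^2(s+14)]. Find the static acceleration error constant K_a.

500/7

System type = 2 (two poles at s=0).
K_a = lim_{s→0} s^2·G(s) = 100·10 / (14) = 500/7.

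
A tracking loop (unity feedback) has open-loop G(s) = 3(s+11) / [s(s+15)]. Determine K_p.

infinity

K_p = lim_{s→0} G(s); with 1 pole at the origin the limit diverges, so K_p = ∞.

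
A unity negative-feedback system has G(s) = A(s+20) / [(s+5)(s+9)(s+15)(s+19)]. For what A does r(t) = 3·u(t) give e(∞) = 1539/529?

20

System type = 0 (no poles at s=0).
K_p = lim_{s→0} G(s) = A·20 / (5·9·15·19) = (4/2565)·A.
e_ss = 3/(1 + K_p) = 1539/529 ⇒ 1 + (4/2565)·A = 529/513 ⇒ A = 20.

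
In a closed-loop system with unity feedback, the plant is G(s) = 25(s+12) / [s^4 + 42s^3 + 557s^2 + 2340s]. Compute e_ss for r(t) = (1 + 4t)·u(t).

31.2

Lowest-order denominator term is 2340s, so the open loop has 1 pole at the origin → type 1 system. By superposition:
  • 1: tracked with zero error.
  • 4t: e_ss = 4/K_v with K_v=5/39 → 31.2.
Total e_ss = 31.2.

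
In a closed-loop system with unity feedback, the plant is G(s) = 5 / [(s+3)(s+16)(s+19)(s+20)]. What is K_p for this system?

1/3648

No free integrators in G(s): this is a type 0 system.
K_p = lim_{s→0} G(s) = 5 / (3·16·19·20) = 1/3648.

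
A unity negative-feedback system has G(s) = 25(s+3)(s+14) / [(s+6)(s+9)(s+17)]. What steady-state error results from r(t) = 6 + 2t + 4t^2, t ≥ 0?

infinity

No free integrators in G(s): this is a type 0 system. Treating each term separately:
  • 6: e_ss = 6/(1+K_p) with K_p=175/153 → 459/164.
  • 2t: a type-0 system cannot track it, e_ss → ∞.
  • 4t^2: a type-0 system cannot track it, e_ss → ∞.
The unbounded component dominates.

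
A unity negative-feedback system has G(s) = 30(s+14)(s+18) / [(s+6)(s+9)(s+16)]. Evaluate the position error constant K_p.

8.75

No free integrators in G(s): this is a type 0 system.
K_p = lim_{s→0} G(s) = 30·14·18 / (6·9·16) = 8.75.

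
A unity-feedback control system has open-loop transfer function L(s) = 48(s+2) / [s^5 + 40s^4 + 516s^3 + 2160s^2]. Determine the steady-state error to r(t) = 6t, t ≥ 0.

Lowest-order denominator term is 2160s^2, so the open loop has 2 poles at the origin → type 2 system.
A type-2 system has K_v = ∞, so it tracks a ramp input with zero steady-state error.

0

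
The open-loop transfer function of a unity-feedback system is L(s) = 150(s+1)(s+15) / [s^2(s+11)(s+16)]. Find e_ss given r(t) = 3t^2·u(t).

L(s) has two factors of s in the denominator, so the system is type 2.
K_a = lim_{s→0} s^2·L(s) = 150·1·15 / (11·16) = 1125/88.
r(t) = 3t^2 gives R(s) = 6/s^3.
e_ss = 6/K_a = 6/(1125/88) = 176/375.

176/375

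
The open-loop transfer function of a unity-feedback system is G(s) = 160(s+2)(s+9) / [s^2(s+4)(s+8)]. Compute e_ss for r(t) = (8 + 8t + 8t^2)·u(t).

8/45

The open loop has two poles at the origin → type 2 system. Treating each term separately:
  • 8: tracked with zero error.
  • 8t: tracked with zero error.
  • 8t^2: e_ss = 16/K_a with K_a=90 → 8/45.
Total e_ss = 8/45.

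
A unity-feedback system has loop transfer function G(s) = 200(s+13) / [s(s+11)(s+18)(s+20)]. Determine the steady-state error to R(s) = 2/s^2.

198/65

The open loop has one pole at the origin → type 1 system.
K_v = lim_{s→0} s·G(s) = 200·13 / (11·18·20) = 65/99.
e_ss = 2/K_v = 2/(65/99) = 198/65.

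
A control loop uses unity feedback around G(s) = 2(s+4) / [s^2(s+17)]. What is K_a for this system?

8/17

G(s) has two factors of s in the denominator, so the system is type 2.
K_a = lim_{s→0} s^2·G(s) = 2·4 / (17) = 8/17.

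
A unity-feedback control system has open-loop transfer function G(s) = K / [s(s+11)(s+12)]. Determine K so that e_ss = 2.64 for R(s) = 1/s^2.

One free integrator in G(s): this is a type 1 system.
K_v = lim_{s→0} s·G(s) = K / (11·12) = (1/132)·K.
e_ss = 1/K_v = 2.64 ⇒ K_v = 25/66 ⇒ K = (25/66)/(1/132) = 50.

50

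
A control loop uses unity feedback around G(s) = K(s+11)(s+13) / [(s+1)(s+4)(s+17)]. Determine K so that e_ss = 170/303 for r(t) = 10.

The open loop has no poles at the origin → type 0 system.
K_p = lim_{s→0} G(s) = K·11·13 / (1·4·17) = (143/68)·K.
e_ss = 10/(1 + K_p) = 170/303 ⇒ 1 + (143/68)·K = 303/17 ⇒ K = 8.

8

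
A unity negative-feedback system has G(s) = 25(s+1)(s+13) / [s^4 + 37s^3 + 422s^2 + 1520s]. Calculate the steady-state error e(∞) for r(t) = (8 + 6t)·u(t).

1824/65

The denominator has no term below 1520s — 1 pole at s=0, type 1. Taking each input component in turn:
  • 8: tracked with zero error.
  • 6t: e_ss = 6/K_v with K_v=65/304 → 1824/65.
Total e_ss = 1824/65.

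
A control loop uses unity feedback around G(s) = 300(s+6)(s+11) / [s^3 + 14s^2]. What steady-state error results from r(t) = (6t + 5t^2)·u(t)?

The denominator has no term below 14s^2 — 2 poles at s=0, type 2. Treating each term separately:
  • 6t: tracked with zero error.
  • 5t^2: e_ss = 10/K_a with K_a=9900/7 → 7/990.
Total e_ss = 7/990.

7/990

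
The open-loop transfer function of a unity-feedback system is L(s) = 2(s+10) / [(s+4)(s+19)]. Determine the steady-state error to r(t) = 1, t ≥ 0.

19/24

L(s) has no factors of s in the denominator, so the system is type 0.
K_p = lim_{s→0} L(s) = 2·10 / (4·19) = 5/19.
e_ss = 1/(1 + K_p) = 1/(24/19) = 19/24.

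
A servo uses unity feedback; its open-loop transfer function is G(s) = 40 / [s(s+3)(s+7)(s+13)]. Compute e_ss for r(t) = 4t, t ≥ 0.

27.3

System type = 1 (one pole at s=0).
K_v = lim_{s→0} s·G(s) = 40 / (3·7·13) = 40/273.
e_ss = 4/K_v = 4/(40/273) = 27.3.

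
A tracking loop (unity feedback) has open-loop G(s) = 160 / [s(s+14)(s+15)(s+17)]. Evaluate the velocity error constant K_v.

G(s) has one factor of s in the denominator, so the system is type 1.
K_v = lim_{s→0} s·G(s) = 160 / (14·15·17) = 16/357.

16/357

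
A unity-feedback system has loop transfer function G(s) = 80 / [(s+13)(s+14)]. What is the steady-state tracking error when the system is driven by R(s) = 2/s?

182/131

G(s) has no factors of s in the denominator, so the system is type 0.
K_p = lim_{s→0} G(s) = 80 / (13·14) = 40/91.
e_ss = 2/(1 + K_p) = 2/(131/91) = 182/131.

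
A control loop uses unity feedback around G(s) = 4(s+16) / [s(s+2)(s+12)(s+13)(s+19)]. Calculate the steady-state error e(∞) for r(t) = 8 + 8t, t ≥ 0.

741

System type = 1 (one pole at s=0). By superposition:
  • 8: tracked with zero error.
  • 8t: e_ss = 8/K_v with K_v=8/741 → 741.
Total e_ss = 741.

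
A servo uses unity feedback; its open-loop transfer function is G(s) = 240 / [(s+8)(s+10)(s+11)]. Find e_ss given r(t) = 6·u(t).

System type = 0 (no poles at s=0).
K_p = lim_{s→0} G(s) = 240 / (8·10·11) = 3/11.
e_ss = 6/(1 + K_p) = 6/(14/11) = 33/7.

33/7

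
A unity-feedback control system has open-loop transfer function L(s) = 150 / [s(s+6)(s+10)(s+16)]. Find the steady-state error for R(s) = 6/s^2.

System type = 1 (one pole at s=0).
K_v = lim_{s→0} s·L(s) = 150 / (6·10·16) = 5/32.
e_ss = 6/K_v = 6/(5/32) = 38.4.

38.4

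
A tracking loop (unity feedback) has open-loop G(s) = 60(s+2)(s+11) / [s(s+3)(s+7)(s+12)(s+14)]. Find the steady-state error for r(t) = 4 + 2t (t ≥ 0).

G(s) has one factor of s in the denominator, so the system is type 1. By superposition:
  • 4: tracked with zero error.
  • 2t: e_ss = 2/K_v with K_v=55/147 → 294/55.
Total e_ss = 294/55.

294/55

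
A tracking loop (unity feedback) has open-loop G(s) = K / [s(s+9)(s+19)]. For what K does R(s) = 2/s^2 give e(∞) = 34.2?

The open loop has one pole at the origin → type 1 system.
K_v = lim_{s→0} s·G(s) = K / (9·19) = (1/171)·K.
e_ss = 2/K_v = 34.2 ⇒ K_v = 10/171 ⇒ K = (10/171)/(1/171) = 10.

10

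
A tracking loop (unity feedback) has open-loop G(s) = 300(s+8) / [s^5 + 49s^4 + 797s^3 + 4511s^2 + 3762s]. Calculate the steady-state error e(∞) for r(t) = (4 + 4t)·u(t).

The denominator has no term below 3762s — 1 pole at s=0, type 1. Taking each input component in turn:
  • 4: tracked with zero error.
  • 4t: e_ss = 4/K_v with K_v=400/627 → 6.27.
Total e_ss = 6.27.

6.27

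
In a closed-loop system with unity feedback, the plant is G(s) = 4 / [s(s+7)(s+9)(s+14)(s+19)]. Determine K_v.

2/8379

G(s) has one factor of s in the denominator, so the system is type 1.
K_v = lim_{s→0} s·G(s) = 4 / (7·9·14·19) = 2/8379.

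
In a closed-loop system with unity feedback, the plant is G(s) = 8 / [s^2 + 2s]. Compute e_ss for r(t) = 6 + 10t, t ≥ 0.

2.5

Factoring s from the denominator leaves a polynomial with constant term 2, so the system is type 1. By superposition:
  • 6: tracked with zero error.
  • 10t: e_ss = 10/K_v with K_v=4 → 2.5.
Total e_ss = 2.5.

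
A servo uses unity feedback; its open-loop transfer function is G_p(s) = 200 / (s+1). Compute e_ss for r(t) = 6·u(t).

System type = 0 (no poles at s=0).
K_p = lim_{s→0} G_p(s) = 200 / (1) = 200.
e_ss = 6/(1 + K_p) = 6/201 = 2/67.

2/67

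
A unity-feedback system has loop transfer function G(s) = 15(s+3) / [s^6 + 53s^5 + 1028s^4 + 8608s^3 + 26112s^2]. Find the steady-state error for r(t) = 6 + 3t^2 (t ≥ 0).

Factoring s^2 from the denominator leaves a polynomial with constant term 26112, so the system is type 2. By superposition:
  • 6: tracked with zero error.
  • 3t^2: e_ss = 6/K_a with K_a=15/8704 → 3481.6.
Total e_ss = 3481.6.

3481.6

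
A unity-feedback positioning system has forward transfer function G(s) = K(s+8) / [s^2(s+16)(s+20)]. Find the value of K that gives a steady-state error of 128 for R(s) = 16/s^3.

5

The open loop has two poles at the origin → type 2 system.
K_a = lim_{s→0} s^2·G(s) = K·8 / (16·20) = 0.025·K.
e_ss = 16/K_a = 128 ⇒ K_a = 0.125 ⇒ K = 0.125/0.025 = 5.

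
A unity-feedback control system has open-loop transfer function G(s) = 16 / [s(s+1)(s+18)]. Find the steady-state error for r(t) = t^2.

The open loop has one pole at the origin → type 1 system.
K_a = lim_{s→0} s^2·G(s) = 0; the steady-state error to this parabolic input grows without bound.

infinity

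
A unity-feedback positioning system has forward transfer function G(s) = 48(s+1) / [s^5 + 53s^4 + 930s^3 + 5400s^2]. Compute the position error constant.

K_p = lim_{s→0} G(s); with 2 poles at the origin the limit diverges, so K_p = ∞.

infinity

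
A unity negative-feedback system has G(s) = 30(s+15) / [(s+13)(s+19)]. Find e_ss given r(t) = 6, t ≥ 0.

G(s) has no factors of s in the denominator, so the system is type 0.
K_p = lim_{s→0} G(s) = 30·15 / (13·19) = 450/247.
e_ss = 6/(1 + K_p) = 6/(697/247) = 1482/697.

1482/697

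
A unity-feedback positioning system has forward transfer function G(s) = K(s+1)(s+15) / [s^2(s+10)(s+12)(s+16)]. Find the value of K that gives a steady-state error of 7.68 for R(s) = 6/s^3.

100

The open loop has two poles at the origin → type 2 system.
K_a = lim_{s→0} s^2·G(s) = K·1·15 / (10·12·16) = (1/128)·K.
e_ss = 6/K_a = 7.68 ⇒ K_a = 25/32 ⇒ K = (25/32)/(1/128) = 100.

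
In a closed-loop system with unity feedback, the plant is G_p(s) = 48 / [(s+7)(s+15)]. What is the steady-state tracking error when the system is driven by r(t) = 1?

The open loop has no poles at the origin → type 0 system.
K_p = lim_{s→0} G_p(s) = 48 / (7·15) = 16/35.
e_ss = 1/(1 + K_p) = 1/(51/35) = 35/51.

35/51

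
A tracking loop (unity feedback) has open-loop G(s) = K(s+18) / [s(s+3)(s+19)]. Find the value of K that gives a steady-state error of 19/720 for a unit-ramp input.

120

The open loop has one pole at the origin → type 1 system.
K_v = lim_{s→0} s·G(s) = K·18 / (3·19) = (6/19)·K.
e_ss = 1/K_v = 19/720 ⇒ K_v = 720/19 ⇒ K = (720/19)/(6/19) = 120.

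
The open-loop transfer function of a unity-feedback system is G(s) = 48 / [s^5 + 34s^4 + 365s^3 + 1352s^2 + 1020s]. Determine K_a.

Lowest-order denominator term is 1020s, so the open loop has 1 pole at the origin → type 1 system.
K_a = lim_{s→0} s^2·G(s) = 0 (the extra factor of s kills the finite limit).

0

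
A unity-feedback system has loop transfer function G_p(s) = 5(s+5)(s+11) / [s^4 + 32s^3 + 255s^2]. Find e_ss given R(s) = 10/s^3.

Factoring s^2 from the denominator leaves a polynomial with constant term 255, so the system is type 2.
K_a = lim_{s→0} s^2·G_p(s) = 5·5·11 / 255 = 55/51.
r(t) = 5t^2 gives R(s) = 10/s^3.
e_ss = 10/K_a = 10/(55/51) = 102/11.

102/11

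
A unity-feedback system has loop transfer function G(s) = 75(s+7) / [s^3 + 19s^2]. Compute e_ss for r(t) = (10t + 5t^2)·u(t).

Lowest-order denominator term is 19s^2, so the open loop has 2 poles at the origin → type 2 system. Treating each term separately:
  • 10t: tracked with zero error.
  • 5t^2: e_ss = 10/K_a with K_a=525/19 → 38/105.
Total e_ss = 38/105.

38/105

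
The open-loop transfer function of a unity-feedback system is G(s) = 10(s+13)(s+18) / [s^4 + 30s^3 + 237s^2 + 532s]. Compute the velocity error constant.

Factoring s from the denominator leaves a polynomial with constant term 532, so the system is type 1.
K_v = lim_{s→0} s·G(s) = 10·13·18 / 532 = 585/133.

585/133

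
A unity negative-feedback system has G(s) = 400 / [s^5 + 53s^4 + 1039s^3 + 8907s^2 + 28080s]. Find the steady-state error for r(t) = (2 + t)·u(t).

70.2

Factoring s from the denominator leaves a polynomial with constant term 28080, so the system is type 1. Taking each input component in turn:
  • 2: tracked with zero error.
  • t: e_ss = 1/K_v with K_v=5/351 → 70.2.
Total e_ss = 70.2.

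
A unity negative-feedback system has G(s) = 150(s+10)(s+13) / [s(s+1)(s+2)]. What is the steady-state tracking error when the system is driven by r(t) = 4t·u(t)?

One free integrator in G(s): this is a type 1 system.
K_v = lim_{s→0} s·G(s) = 150·10·13 / (1·2) = 9750.
e_ss = 4/K_v = 4/9750 = 2/4875.

2/4875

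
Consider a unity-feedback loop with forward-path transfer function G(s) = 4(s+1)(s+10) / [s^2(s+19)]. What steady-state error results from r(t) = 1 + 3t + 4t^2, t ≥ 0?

3.8

G(s) has two factors of s in the denominator, so the system is type 2. Treating each term separately:
  • 1: tracked with zero error.
  • 3t: tracked with zero error.
  • 4t^2: e_ss = 8/K_a with K_a=40/19 → 3.8.
Total e_ss = 3.8.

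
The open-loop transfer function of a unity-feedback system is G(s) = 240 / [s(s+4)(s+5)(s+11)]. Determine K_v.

12/11

One free integrator in G(s): this is a type 1 system.
K_v = lim_{s→0} s·G(s) = 240 / (4·5·11) = 12/11.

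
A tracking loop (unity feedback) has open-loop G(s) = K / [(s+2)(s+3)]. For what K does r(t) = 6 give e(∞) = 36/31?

G(s) has no factors of s in the denominator, so the system is type 0.
K_p = lim_{s→0} G(s) = K / (2·3) = (1/6)·K.
e_ss = 6/(1 + K_p) = 36/31 ⇒ 1 + (1/6)·K = 31/6 ⇒ K = 25.

25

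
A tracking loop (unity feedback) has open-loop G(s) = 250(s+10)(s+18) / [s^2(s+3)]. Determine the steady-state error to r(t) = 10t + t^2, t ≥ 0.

System type = 2 (two poles at s=0). Treating each term separately:
  • 10t: tracked with zero error.
  • t^2: e_ss = 2/K_a with K_a=15000 → 1/7500.
Total e_ss = 1/7500.

1/7500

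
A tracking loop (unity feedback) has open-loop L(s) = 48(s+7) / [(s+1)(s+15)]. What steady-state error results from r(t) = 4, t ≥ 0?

20/117

System type = 0 (no poles at s=0).
K_p = lim_{s→0} L(s) = 48·7 / (1·15) = 22.4.
e_ss = 4/(1 + K_p) = 4/23.4 = 20/117.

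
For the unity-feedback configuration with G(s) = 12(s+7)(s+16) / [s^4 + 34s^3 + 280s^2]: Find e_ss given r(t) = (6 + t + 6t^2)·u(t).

2.5

Factoring s^2 from the denominator leaves a polynomial with constant term 280, so the system is type 2. Taking each input component in turn:
  • 6: tracked with zero error.
  • t: tracked with zero error.
  • 6t^2: e_ss = 12/K_a with K_a=4.8 → 2.5.
Total e_ss = 2.5.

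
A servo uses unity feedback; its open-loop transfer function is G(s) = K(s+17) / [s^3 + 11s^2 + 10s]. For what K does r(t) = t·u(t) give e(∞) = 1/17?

Factoring s from the denominator leaves a polynomial with constant term 10, so the system is type 1.
K_v = lim_{s→0} s·G(s) = K·17 / 10 = 1.7·K.
e_ss = 1/K_v = 1/17 ⇒ K_v = 17 ⇒ K = 17/1.7 = 10.

10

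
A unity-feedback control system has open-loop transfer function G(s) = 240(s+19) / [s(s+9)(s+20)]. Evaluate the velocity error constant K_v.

G(s) has one factor of s in the denominator, so the system is type 1.
K_v = lim_{s→0} s·G(s) = 240·19 / (9·20) = 76/3.

76/3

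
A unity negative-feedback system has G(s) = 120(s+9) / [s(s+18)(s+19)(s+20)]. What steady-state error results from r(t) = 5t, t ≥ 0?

The open loop has one pole at the origin → type 1 system.
K_v = lim_{s→0} s·G(s) = 120·9 / (18·19·20) = 3/19.
e_ss = 5/K_v = 5/(3/19) = 95/3.

95/3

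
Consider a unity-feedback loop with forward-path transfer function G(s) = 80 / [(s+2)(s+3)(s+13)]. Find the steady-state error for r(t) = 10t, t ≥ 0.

G(s) has no factors of s in the denominator, so the system is type 0.
K_v = lim_{s→0} s·G(s) = 0; the steady-state error to this ramp input grows without bound.

infinity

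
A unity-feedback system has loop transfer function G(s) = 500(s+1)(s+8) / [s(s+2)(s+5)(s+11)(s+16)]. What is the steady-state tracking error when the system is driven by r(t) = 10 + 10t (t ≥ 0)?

System type = 1 (one pole at s=0). By superposition:
  • 10: tracked with zero error.
  • 10t: e_ss = 10/K_v with K_v=25/11 → 4.4.
Total e_ss = 4.4.

4.4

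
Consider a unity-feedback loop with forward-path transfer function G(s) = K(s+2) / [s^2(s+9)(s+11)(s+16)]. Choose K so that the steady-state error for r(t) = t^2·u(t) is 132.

12

The open loop has two poles at the origin → type 2 system.
K_a = lim_{s→0} s^2·G(s) = K·2 / (9·11·16) = (1/792)·K.
e_ss = 2/K_a = 132 ⇒ K_a = 1/66 ⇒ K = (1/66)/(1/792) = 12.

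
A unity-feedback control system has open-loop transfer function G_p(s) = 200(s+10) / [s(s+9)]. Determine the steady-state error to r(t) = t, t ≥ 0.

0.0045

One free integrator in G_p(s): this is a type 1 system.
K_v = lim_{s→0} s·G_p(s) = 200·10 / (9) = 2000/9.
e_ss = 1/K_v = 1/(2000/9) = 0.0045.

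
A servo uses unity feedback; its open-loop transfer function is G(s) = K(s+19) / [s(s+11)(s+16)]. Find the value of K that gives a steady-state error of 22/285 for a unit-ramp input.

One free integrator in G(s): this is a type 1 system.
K_v = lim_{s→0} s·G(s) = K·19 / (11·16) = (19/176)·K.
e_ss = 1/K_v = 22/285 ⇒ K_v = 285/22 ⇒ K = (285/22)/(19/176) = 120.

120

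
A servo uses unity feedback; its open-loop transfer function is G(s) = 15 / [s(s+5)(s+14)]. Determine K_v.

3/14

G(s) has one factor of s in the denominator, so the system is type 1.
K_v = lim_{s→0} s·G(s) = 15 / (5·14) = 3/14.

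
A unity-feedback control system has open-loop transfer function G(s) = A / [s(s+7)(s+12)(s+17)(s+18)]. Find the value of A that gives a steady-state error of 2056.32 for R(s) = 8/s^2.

100

The open loop has one pole at the origin → type 1 system.
K_v = lim_{s→0} s·G(s) = A / (7·12·17·18) = (1/25704)·A.
e_ss = 8/K_v = 2056.32 ⇒ K_v = 25/6426 ⇒ A = (25/6426)/(1/25704) = 100.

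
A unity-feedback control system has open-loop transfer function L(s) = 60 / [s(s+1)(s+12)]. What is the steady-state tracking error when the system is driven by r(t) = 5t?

L(s) has one factor of s in the denominator, so the system is type 1.
K_v = lim_{s→0} s·L(s) = 60 / (1·12) = 5.
e_ss = 5/K_v = 5/5 = 1.

1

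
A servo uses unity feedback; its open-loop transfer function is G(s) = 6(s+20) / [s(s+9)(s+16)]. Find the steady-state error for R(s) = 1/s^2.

1.2

System type = 1 (one pole at s=0).
K_v = lim_{s→0} s·G(s) = 6·20 / (9·16) = 5/6.
e_ss = 1/K_v = 1/(5/6) = 1.2.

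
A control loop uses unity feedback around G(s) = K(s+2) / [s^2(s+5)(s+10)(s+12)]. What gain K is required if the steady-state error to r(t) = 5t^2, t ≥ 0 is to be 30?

100

System type = 2 (two poles at s=0).
K_a = lim_{s→0} s^2·G(s) = K·2 / (5·10·12) = (1/300)·K.
e_ss = 10/K_a = 30 ⇒ K_a = 1/3 ⇒ K = (1/3)/(1/300) = 100.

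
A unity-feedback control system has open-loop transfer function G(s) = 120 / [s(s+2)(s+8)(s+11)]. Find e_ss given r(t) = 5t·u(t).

The open loop has one pole at the origin → type 1 system.
K_v = lim_{s→0} s·G(s) = 120 / (2·8·11) = 15/22.
e_ss = 5/K_v = 5/(15/22) = 22/3.

22/3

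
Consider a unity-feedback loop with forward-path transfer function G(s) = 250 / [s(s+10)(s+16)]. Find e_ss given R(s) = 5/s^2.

The open loop has one pole at the origin → type 1 system.
K_v = lim_{s→0} s·G(s) = 250 / (10·16) = 1.5625.
e_ss = 5/K_v = 5/1.5625 = 3.2.

3.2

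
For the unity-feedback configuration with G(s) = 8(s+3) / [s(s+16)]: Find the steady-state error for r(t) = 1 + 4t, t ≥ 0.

8/3

The open loop has one pole at the origin → type 1 system. By superposition:
  • 1: tracked with zero error.
  • 4t: e_ss = 4/K_v with K_v=1.5 → 8/3.
Total e_ss = 8/3.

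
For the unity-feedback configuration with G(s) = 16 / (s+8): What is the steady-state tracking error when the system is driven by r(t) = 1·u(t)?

1/3

G(s) has no factors of s in the denominator, so the system is type 0.
K_p = lim_{s→0} G(s) = 16 / (8) = 2.
e_ss = 1/(1 + K_p) = 1/3.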